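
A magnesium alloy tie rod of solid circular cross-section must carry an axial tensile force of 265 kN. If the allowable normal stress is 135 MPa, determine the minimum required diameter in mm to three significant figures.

50.0 mm

Required area A ≥ P/σ_allow = 265000/135 = 1963 mm².
For a solid circular section, d ≥ √(4A/π) = 49.99 mm.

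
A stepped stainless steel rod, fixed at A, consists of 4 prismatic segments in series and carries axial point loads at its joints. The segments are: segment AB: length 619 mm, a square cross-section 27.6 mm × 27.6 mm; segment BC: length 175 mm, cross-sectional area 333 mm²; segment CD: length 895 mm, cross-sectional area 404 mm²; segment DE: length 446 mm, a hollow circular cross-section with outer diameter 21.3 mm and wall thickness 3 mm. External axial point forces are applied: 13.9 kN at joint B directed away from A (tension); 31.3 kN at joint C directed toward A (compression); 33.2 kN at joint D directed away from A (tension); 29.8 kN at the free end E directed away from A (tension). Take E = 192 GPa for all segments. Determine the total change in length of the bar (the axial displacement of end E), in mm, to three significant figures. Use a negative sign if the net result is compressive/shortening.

1.41 mm

Internal axial forces (sectioning from the free end, tension +): N_DE = 29.8 kN, N_CD = 63 kN, N_BC = 31.7 kN, N_AB = 45.6 kN.
A_AB = 761.8 mm².
A_DE = 172.5 mm².
δ_AB = 45600·619/(761.8·192000) = 0.193 mm
δ_BC = 31700·175/(333·192000) = 0.08677 mm
δ_CD = 63000·895/(404·192000) = 0.7269 mm
δ_DE = 29800·446/(172.5·192000) = 0.4014 mm
δ = Σδ_i = 1.408 mm.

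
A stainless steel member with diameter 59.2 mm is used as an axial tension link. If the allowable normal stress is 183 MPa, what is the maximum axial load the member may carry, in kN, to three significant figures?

504 kN

A = 2753 mm².
P_max = σ_allow · A = 183 · 2753 = 503700 N = 503.7 kN.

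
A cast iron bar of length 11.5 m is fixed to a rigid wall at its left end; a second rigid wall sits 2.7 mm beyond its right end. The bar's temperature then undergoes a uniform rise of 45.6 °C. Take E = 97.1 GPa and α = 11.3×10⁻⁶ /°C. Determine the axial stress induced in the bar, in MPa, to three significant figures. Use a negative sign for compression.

-27.2 MPa

Free thermal expansion αLΔT = 11.3e-6 · 11500 · 45.6 = 5.926 mm.
The walls engage after the gap closes; constrained expansion = 5.926 − 2.7 = 3.226 mm.
The walls impose strain ε = −(3.226)/11500 = -2.8050e-04; σ = Eε = 97100 · -2.8050e-04 = -27.24 MPa.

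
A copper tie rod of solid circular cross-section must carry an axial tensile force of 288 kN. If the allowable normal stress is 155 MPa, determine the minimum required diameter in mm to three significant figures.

48.6 mm

Required area A ≥ P/σ_allow = 288000/155 = 1858 mm².
For a solid circular section, d ≥ √(4A/π) = 48.64 mm.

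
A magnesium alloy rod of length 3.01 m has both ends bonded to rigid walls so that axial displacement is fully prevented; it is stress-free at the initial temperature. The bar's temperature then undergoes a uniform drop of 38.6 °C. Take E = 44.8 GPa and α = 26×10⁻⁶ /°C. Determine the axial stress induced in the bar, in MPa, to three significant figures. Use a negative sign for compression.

45.0 MPa

Free thermal expansion αLΔT = 26e-6 · 3010 · -38.6 = -3.021 mm.
The walls impose strain ε = −(-3.021)/3010 = 1.0036e-03; σ = Eε = 44800 · 1.0036e-03 = 44.96 MPa.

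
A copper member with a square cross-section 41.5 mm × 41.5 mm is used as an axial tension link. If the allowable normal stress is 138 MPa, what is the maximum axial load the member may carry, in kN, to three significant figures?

238 kN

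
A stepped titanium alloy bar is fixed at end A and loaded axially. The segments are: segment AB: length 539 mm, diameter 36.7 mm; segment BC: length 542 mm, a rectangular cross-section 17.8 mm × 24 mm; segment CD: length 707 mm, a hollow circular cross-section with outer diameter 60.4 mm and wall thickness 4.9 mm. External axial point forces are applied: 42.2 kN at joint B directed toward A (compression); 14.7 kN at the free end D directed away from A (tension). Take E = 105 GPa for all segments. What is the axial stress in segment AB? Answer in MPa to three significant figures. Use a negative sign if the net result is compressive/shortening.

-26.0 MPa

Internal axial forces (sectioning from the free end, tension +): N_CD = 14.7 kN, N_BC = 14.7 kN, N_AB = -27.5 kN.
A_AB = 1058 mm².
σ_AB = N_AB/A_AB = -27500/1058 = -26 MPa.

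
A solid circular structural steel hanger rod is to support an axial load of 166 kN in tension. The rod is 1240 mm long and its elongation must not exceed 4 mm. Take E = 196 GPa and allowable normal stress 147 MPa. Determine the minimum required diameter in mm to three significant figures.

37.9 mm

Required area A ≥ P/σ_allow = 166000/147 = 1129 mm².
For a solid circular section, d ≥ √(4A/π) = 37.92 mm.
Elongation limit: A ≥ PL/(Eδ_allow) = 166000·1240/(196000·4) = 262.6 mm² ⇒ d ≥ 18.28 mm.
The stress limit governs.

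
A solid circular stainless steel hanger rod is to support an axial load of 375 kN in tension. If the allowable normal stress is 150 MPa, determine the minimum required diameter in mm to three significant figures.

Required area A ≥ P/σ_allow = 375000/150 = 2500 mm².
For a solid circular section, d ≥ √(4A/π) = 56.42 mm.

56.4 mm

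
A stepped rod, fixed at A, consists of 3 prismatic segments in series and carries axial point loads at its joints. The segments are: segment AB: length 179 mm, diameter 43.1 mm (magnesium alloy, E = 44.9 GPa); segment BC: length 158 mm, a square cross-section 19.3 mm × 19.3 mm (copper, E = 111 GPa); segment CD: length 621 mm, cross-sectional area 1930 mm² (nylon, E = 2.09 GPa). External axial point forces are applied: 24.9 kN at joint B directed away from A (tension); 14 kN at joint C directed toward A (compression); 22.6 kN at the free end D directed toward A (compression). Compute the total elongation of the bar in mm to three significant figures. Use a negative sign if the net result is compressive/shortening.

Internal axial forces (sectioning from the free end, tension +): N_CD = -22.6 kN, N_BC = -36.6 kN, N_AB = -11.7 kN.
A_AB = 1459 mm².
A_BC = 372.5 mm².
δ_AB = -11700·179/(1459·44900) = -0.03197 mm
δ_BC = -36600·158/(372.5·111000) = -0.1399 mm
δ_CD = -22600·621/(1930·2090) = -3.479 mm
δ = Σδ_i = -3.651 mm.

-3.65 mm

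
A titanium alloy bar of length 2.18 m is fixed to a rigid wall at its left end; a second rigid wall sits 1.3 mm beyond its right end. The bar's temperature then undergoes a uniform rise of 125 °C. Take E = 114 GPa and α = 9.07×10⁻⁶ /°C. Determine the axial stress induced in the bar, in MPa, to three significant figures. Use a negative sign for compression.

Free thermal expansion αLΔT = 9.07e-6 · 2180 · 125 = 2.472 mm.
The walls engage after the gap closes; constrained expansion = 2.472 − 1.3 = 1.172 mm.
The walls impose strain ε = −(1.172)/2180 = -5.3742e-04; σ = Eε = 114000 · -5.3742e-04 = -61.27 MPa.

-61.3 MPa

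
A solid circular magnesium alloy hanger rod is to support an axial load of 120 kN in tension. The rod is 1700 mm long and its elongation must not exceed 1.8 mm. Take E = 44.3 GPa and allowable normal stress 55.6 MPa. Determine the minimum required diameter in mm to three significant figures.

57.1 mm

Required area A ≥ P/σ_allow = 120000/55.6 = 2158 mm².
For a solid circular section, d ≥ √(4A/π) = 52.42 mm.
Elongation limit: A ≥ PL/(Eδ_allow) = 120000·1700/(44300·1.8) = 2558 mm² ⇒ d ≥ 57.07 mm.
The elongation limit governs.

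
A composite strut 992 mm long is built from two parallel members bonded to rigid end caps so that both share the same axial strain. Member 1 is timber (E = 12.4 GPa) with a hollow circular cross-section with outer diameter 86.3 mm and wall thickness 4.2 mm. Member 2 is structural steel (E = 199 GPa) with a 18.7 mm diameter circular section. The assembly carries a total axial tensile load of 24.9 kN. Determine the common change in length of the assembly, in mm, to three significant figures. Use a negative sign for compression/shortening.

0.363 mm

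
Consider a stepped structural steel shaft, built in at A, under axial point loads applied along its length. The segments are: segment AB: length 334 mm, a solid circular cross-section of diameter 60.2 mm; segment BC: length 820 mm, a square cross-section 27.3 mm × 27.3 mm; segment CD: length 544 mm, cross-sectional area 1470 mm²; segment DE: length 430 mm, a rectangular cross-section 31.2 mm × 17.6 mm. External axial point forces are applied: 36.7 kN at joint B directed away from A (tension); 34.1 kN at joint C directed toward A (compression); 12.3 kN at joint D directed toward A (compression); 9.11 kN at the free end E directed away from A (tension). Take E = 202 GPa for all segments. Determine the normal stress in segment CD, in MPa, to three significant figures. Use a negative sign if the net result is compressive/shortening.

Internal axial forces (sectioning from the free end, tension +): N_DE = 9.11 kN, N_CD = -3.19 kN, N_BC = -37.29 kN, N_AB = -0.59 kN.
σ_CD = N_CD/A_CD = -3190/1470 = -2.17 MPa.

-2.17 MPa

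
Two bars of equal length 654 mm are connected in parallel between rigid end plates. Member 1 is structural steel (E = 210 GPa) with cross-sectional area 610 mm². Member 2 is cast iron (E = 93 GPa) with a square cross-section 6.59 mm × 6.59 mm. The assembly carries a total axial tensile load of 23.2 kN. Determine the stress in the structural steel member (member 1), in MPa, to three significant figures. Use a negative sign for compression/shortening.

36.9 MPa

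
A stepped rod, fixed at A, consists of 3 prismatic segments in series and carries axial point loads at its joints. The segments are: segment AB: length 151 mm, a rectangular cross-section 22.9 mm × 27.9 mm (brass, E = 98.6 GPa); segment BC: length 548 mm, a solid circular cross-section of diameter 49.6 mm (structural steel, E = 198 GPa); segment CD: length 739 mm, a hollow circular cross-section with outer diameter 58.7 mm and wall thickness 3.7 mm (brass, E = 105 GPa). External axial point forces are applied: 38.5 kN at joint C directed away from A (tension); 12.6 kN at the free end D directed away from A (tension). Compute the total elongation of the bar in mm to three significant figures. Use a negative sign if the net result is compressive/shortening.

Internal axial forces (sectioning from the free end, tension +): N_CD = 12.6 kN, N_BC = 51.1 kN, N_AB = 51.1 kN.
A_AB = 638.9 mm².
A_BC = 1932 mm².
A_CD = 639.3 mm².
δ_AB = 51100·151/(638.9·98600) = 0.1225 mm
δ_BC = 51100·548/(1932·198000) = 0.0732 mm
δ_CD = 12600·739/(639.3·105000) = 0.1387 mm
δ = Σδ_i = 0.3344 mm.

0.334 mm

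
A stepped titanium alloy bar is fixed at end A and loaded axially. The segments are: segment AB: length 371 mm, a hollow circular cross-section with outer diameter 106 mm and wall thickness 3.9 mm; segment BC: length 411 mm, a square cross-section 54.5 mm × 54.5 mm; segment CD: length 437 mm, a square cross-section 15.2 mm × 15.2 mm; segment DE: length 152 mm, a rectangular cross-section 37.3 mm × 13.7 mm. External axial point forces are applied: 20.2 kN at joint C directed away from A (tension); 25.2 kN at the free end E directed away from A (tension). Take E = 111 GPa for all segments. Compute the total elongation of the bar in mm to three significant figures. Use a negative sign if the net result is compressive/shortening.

Internal axial forces (sectioning from the free end, tension +): N_DE = 25.2 kN, N_CD = 25.2 kN, N_BC = 45.4 kN, N_AB = 45.4 kN.
A_AB = 1251 mm².
A_BC = 2970 mm².
A_CD = 231 mm².
A_DE = 511 mm².
δ_AB = 45400·371/(1251·111000) = 0.1213 mm
δ_BC = 45400·411/(2970·111000) = 0.0566 mm
δ_CD = 25200·437/(231·111000) = 0.4294 mm
δ_DE = 25200·152/(511·111000) = 0.06753 mm
δ = Σδ_i = 0.6748 mm.

0.675 mm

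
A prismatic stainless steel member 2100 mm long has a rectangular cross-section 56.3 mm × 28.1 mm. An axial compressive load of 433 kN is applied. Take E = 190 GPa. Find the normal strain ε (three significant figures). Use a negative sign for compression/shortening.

A = 1582 mm².
σ = N/A = -273.7 MPa; ε = σ/E = -273.7/190000 = -1.441e-03.

-0.00144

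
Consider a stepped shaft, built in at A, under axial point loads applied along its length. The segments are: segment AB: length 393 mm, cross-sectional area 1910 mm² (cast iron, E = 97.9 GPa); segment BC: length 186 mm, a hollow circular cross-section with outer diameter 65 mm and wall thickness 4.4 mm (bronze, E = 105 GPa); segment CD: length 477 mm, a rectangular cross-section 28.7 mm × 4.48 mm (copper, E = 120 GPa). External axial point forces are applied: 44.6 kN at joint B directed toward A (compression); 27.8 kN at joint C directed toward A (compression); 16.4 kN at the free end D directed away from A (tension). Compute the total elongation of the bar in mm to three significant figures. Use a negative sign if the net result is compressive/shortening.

0.365 mm

Internal axial forces (sectioning from the free end, tension +): N_CD = 16.4 kN, N_BC = -11.4 kN, N_AB = -56 kN.
A_BC = 837.7 mm².
A_CD = 128.6 mm².
δ_AB = -56000·393/(1910·97900) = -0.1177 mm
δ_BC = -11400·186/(837.7·105000) = -0.02411 mm
δ_CD = 16400·477/(128.6·120000) = 0.507 mm
δ = Σδ_i = 0.3652 mm.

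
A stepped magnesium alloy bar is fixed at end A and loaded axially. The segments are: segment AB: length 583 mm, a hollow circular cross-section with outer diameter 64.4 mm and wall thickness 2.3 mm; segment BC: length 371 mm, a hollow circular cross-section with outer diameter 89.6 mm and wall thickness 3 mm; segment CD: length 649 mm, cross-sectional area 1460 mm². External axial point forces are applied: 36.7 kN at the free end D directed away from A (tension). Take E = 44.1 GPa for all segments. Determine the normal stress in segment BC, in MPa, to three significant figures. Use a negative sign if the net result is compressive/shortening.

45.0 MPa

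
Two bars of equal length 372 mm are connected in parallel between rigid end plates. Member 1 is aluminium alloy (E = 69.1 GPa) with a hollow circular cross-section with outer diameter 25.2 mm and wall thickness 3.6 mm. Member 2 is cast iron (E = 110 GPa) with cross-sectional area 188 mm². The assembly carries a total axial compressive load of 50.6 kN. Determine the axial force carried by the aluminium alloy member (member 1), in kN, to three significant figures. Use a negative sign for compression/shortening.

-22.7 kN

A_1 = 244.3 mm².
Equal strain + equilibrium ⇒ each member carries load in proportion to AE: A₁E₁ = 16880000 N, A₂E₂ = 20680000 N, ΣAE = 37560000 N.
F₁ = P·A₁E₁/ΣAE = -50600·16880000/37560000 = -22740 N.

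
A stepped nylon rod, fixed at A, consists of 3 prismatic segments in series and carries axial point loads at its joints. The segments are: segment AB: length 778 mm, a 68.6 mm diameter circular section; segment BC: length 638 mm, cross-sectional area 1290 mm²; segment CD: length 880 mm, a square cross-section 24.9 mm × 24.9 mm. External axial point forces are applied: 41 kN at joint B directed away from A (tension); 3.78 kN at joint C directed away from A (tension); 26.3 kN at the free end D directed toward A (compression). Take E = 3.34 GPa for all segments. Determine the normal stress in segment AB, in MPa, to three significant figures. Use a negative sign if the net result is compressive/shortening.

Internal axial forces (sectioning from the free end, tension +): N_CD = -26.3 kN, N_BC = -22.52 kN, N_AB = 18.48 kN.
A_AB = 3696 mm².
σ_AB = N_AB/A_AB = 18480/3696 = 5 MPa.

5.00 MPa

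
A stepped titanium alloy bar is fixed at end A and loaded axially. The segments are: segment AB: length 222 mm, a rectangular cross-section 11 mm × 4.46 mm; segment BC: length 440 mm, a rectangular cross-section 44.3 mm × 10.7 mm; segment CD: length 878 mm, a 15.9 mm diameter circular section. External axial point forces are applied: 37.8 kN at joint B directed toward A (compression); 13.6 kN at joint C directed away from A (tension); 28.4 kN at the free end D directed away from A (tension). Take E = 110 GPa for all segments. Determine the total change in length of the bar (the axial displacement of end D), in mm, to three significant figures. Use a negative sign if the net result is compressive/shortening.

1.67 mm

Internal axial forces (sectioning from the free end, tension +): N_CD = 28.4 kN, N_BC = 42 kN, N_AB = 4.2 kN.
A_AB = 49.06 mm².
A_BC = 474 mm².
A_CD = 198.6 mm².
δ_AB = 4200·222/(49.06·110000) = 0.1728 mm
δ_BC = 42000·440/(474·110000) = 0.3544 mm
δ_CD = 28400·878/(198.6·110000) = 1.142 mm
δ = Σδ_i = 1.669 mm.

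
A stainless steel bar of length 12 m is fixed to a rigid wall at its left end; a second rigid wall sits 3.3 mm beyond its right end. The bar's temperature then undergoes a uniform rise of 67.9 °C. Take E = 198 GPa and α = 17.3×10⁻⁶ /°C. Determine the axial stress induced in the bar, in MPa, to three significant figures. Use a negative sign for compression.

-178 MPa

Free thermal expansion αLΔT = 17.3e-6 · 12000 · 67.9 = 14.1 mm.
The walls engage after the gap closes; constrained expansion = 14.1 − 3.3 = 10.8 mm.
The walls impose strain ε = −(10.8)/12000 = -8.9967e-04; σ = Eε = 198000 · -8.9967e-04 = -178.1 MPa.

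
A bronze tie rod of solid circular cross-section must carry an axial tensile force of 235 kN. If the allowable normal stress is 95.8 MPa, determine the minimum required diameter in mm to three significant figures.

55.9 mm

Required area A ≥ P/σ_allow = 235000/95.8 = 2453 mm².
For a solid circular section, d ≥ √(4A/π) = 55.89 mm.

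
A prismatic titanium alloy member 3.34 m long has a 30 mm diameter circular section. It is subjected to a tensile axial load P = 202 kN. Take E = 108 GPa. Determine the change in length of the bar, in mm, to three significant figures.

A = 706.9 mm².
δ_mech = NL/(AE) = 202000·3340/(706.9·108000) = 8.838 mm.

8.84 mm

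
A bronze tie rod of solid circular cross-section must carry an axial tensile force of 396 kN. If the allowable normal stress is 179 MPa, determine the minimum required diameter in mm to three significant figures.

53.1 mm

Required area A ≥ P/σ_allow = 396000/179 = 2212 mm².
For a solid circular section, d ≥ √(4A/π) = 53.07 mm.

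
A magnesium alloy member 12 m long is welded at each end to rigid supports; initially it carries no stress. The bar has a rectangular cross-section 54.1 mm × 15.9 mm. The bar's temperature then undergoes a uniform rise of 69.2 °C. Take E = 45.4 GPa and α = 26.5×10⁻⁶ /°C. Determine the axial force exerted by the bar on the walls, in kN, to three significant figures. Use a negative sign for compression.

-71.6 kN

Free thermal expansion αLΔT = 26.5e-6 · 12000 · 69.2 = 22.01 mm.
The walls impose strain ε = −(22.01)/12000 = -1.8338e-03; σ = Eε = 45400 · -1.8338e-03 = -83.25 MPa.
Wall reaction R = σ·A = -83.25·860.2 = -71610 N = -71.61 kN.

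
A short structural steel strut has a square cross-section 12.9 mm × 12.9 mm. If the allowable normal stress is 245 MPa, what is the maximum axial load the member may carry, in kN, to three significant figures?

A = 166.4 mm².
P_max = σ_allow · A = 245 · 166.4 = 40770 N = 40.77 kN.

40.8 kN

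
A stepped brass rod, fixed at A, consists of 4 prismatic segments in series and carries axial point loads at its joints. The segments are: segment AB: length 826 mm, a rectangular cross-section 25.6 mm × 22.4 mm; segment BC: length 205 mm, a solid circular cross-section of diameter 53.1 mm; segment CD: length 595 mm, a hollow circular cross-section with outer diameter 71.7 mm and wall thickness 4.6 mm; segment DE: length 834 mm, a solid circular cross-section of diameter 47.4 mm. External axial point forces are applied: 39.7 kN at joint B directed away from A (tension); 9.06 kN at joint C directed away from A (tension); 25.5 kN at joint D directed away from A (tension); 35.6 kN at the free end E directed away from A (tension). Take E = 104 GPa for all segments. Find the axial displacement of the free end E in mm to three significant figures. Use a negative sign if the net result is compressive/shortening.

2.11 mm

Internal axial forces (sectioning from the free end, tension +): N_DE = 35.6 kN, N_CD = 61.1 kN, N_BC = 70.16 kN, N_AB = 109.9 kN.
A_AB = 573.4 mm².
A_BC = 2215 mm².
A_CD = 969.7 mm².
A_DE = 1765 mm².
δ_AB = 109900·826/(573.4·104000) = 1.522 mm
δ_BC = 70160·205/(2215·104000) = 0.06245 mm
δ_CD = 61100·595/(969.7·104000) = 0.3605 mm
δ_DE = 35600·834/(1765·104000) = 0.1618 mm
δ = Σδ_i = 2.106 mm.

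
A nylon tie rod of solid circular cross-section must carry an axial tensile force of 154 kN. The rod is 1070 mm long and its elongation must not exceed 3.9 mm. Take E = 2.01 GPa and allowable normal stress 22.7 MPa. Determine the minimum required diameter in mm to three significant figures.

164 mm

Required area A ≥ P/σ_allow = 154000/22.7 = 6784 mm².
For a solid circular section, d ≥ √(4A/π) = 92.94 mm.
Elongation limit: A ≥ PL/(Eδ_allow) = 154000·1070/(2010·3.9) = 21020 mm² ⇒ d ≥ 163.6 mm.
The elongation limit governs.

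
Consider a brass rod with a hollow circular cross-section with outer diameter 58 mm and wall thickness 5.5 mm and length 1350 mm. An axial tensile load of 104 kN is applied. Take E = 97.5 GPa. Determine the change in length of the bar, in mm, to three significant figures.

A = 907.1 mm².
δ_mech = NL/(AE) = 104000·1350/(907.1·97500) = 1.587 mm.

1.59 mm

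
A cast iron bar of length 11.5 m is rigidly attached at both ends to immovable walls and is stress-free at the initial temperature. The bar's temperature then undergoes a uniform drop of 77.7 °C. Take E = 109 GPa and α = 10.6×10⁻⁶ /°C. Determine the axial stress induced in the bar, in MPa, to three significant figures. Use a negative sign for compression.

Free thermal expansion αLΔT = 10.6e-6 · 11500 · -77.7 = -9.472 mm.
The walls impose strain ε = −(-9.472)/11500 = 8.2362e-04; σ = Eε = 109000 · 8.2362e-04 = 89.77 MPa.

89.8 MPa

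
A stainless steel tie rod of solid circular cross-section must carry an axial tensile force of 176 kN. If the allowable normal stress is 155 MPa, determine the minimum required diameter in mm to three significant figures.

Required area A ≥ P/σ_allow = 176000/155 = 1135 mm².
For a solid circular section, d ≥ √(4A/π) = 38.02 mm.

38.0 mm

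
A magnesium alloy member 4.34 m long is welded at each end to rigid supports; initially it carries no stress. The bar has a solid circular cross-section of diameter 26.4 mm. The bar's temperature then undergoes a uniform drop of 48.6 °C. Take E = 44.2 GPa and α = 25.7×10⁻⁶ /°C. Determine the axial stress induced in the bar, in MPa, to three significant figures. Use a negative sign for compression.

55.2 MPa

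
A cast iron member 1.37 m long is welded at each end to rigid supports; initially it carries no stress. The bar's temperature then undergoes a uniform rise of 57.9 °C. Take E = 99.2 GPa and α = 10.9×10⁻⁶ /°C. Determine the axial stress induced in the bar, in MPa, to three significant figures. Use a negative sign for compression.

Free thermal expansion αLΔT = 10.9e-6 · 1370 · 57.9 = 0.8646 mm.
The walls impose strain ε = −(0.8646)/1370 = -6.3111e-04; σ = Eε = 99200 · -6.3111e-04 = -62.61 MPa.

-62.6 MPa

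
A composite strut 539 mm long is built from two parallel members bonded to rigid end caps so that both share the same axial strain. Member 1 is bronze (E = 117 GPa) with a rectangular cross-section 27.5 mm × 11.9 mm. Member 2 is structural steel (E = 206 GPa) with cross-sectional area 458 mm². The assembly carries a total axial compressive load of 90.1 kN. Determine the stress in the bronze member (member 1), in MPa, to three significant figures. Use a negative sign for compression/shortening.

-79.5 MPa

A_1 = 327.2 mm².
Equal strain + equilibrium ⇒ each member carries load in proportion to AE: A₁E₁ = 38290000 N, A₂E₂ = 94350000 N, ΣAE = 132600000 N.
σ₁ = P·E₁/ΣAE = -90100·117000/132600000 = -79.48 MPa.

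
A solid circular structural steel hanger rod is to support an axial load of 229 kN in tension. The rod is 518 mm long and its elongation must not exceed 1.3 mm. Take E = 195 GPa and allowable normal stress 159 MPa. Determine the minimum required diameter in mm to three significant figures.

Required area A ≥ P/σ_allow = 229000/159 = 1440 mm².
For a solid circular section, d ≥ √(4A/π) = 42.82 mm.
Elongation limit: A ≥ PL/(Eδ_allow) = 229000·518/(195000·1.3) = 467.9 mm² ⇒ d ≥ 24.41 mm.
The stress limit governs.

42.8 mm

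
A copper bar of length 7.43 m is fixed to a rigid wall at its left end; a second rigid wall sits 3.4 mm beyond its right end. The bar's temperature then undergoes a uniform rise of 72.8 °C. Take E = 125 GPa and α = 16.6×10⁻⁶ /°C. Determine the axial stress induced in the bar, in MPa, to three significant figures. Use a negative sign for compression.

-93.9 MPa

Free thermal expansion αLΔT = 16.6e-6 · 7430 · 72.8 = 8.979 mm.
The walls engage after the gap closes; constrained expansion = 8.979 − 3.4 = 5.579 mm.
The walls impose strain ε = −(5.579)/7430 = -7.5088e-04; σ = Eε = 125000 · -7.5088e-04 = -93.86 MPa.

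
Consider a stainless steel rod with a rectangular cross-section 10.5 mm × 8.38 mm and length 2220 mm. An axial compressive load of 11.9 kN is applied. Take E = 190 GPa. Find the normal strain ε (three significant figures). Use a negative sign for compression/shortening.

-7.12e-04

A = 87.99 mm².
σ = N/A = -135.2 MPa; ε = σ/E = -135.2/190000 = -7.118e-04.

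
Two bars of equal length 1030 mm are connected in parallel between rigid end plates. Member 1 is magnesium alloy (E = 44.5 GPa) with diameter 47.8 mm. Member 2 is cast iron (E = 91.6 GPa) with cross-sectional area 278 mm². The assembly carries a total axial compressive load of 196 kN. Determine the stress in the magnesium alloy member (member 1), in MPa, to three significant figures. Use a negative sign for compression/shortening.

-82.8 MPa

A_1 = 1795 mm².
Equal strain + equilibrium ⇒ each member carries load in proportion to AE: A₁E₁ = 79860000 N, A₂E₂ = 25460000 N, ΣAE = 105300000 N.
σ₁ = P·E₁/ΣAE = -196000·44500/105300000 = -82.81 MPa.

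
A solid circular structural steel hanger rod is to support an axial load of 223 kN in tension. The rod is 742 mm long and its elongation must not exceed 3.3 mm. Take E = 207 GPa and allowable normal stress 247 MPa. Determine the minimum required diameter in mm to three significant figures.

Required area A ≥ P/σ_allow = 223000/247 = 902.8 mm².
For a solid circular section, d ≥ √(4A/π) = 33.9 mm.
Elongation limit: A ≥ PL/(Eδ_allow) = 223000·742/(207000·3.3) = 242.2 mm² ⇒ d ≥ 17.56 mm.
The stress limit governs.

33.9 mm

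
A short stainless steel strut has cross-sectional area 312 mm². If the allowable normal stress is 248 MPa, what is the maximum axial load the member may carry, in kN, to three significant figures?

77.4 kN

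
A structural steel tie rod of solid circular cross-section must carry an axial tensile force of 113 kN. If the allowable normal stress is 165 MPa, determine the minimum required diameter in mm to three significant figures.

29.5 mm

Required area A ≥ P/σ_allow = 113000/165 = 684.8 mm².
For a solid circular section, d ≥ √(4A/π) = 29.53 mm.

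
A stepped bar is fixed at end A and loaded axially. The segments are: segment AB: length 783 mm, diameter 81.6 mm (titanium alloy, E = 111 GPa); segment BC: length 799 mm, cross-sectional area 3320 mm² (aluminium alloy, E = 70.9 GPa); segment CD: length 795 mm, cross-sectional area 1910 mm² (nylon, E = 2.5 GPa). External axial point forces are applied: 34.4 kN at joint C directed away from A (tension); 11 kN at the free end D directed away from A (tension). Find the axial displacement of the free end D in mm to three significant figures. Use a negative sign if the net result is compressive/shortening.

2.05 mm

Internal axial forces (sectioning from the free end, tension +): N_CD = 11 kN, N_BC = 45.4 kN, N_AB = 45.4 kN.
A_AB = 5230 mm².
δ_AB = 45400·783/(5230·111000) = 0.06124 mm
δ_BC = 45400·799/(3320·70900) = 0.1541 mm
δ_CD = 11000·795/(1910·2500) = 1.831 mm
δ = Σδ_i = 2.047 mm.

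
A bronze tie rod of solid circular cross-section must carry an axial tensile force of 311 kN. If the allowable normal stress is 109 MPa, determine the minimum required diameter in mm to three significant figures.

60.3 mm

Required area A ≥ P/σ_allow = 311000/109 = 2853 mm².
For a solid circular section, d ≥ √(4A/π) = 60.27 mm.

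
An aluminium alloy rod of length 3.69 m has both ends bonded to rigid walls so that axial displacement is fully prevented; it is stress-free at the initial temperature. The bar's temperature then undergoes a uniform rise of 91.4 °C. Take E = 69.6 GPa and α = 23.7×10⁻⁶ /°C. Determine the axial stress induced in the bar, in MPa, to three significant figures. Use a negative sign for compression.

Free thermal expansion αLΔT = 23.7e-6 · 3690 · 91.4 = 7.993 mm.
The walls impose strain ε = −(7.993)/3690 = -2.1662e-03; σ = Eε = 69600 · -2.1662e-03 = -150.8 MPa.

-151 MPa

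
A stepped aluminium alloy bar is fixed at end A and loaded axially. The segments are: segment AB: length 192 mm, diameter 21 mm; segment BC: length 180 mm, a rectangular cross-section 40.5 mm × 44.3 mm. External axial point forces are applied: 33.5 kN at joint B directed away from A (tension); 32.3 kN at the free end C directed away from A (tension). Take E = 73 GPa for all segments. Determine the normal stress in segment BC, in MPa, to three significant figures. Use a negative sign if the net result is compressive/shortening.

18.0 MPa

Internal axial forces (sectioning from the free end, tension +): N_BC = 32.3 kN, N_AB = 65.8 kN.
A_BC = 1794 mm².
σ_BC = N_BC/A_BC = 32300/1794 = 18 MPa.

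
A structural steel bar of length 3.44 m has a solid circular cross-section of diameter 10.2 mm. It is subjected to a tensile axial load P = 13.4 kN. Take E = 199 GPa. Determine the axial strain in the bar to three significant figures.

A = 81.71 mm².
σ = N/A = 164 MPa; ε = σ/E = 164/199000 = 8.241e-04.

8.24e-04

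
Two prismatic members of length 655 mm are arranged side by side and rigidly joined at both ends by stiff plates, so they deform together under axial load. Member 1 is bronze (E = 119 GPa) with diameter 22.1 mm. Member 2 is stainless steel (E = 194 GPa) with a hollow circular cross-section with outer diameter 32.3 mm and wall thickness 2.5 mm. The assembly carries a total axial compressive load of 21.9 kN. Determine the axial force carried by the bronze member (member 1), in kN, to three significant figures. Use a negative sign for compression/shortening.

-11.0 kN

A_1 = 383.6 mm².
A_2 = 234 mm².
Equal strain + equilibrium ⇒ each member carries load in proportion to AE: A₁E₁ = 45650000 N, A₂E₂ = 45410000 N, ΣAE = 91050000 N.
F₁ = P·A₁E₁/ΣAE = -21900·45650000/91050000 = -10980 N.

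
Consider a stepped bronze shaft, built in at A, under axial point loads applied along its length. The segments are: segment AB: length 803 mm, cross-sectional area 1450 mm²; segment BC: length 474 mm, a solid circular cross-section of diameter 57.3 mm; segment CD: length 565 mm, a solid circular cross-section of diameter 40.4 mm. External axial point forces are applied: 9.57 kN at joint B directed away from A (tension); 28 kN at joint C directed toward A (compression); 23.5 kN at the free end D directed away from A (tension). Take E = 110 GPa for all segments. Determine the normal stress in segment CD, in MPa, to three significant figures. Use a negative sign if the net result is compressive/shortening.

Internal axial forces (sectioning from the free end, tension +): N_CD = 23.5 kN, N_BC = -4.5 kN, N_AB = 5.07 kN.
A_CD = 1282 mm².
σ_CD = N_CD/A_CD = 23500/1282 = 18.33 MPa.

18.3 MPa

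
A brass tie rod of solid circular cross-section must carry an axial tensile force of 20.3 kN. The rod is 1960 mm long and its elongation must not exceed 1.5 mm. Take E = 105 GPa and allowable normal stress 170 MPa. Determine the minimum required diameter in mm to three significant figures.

Required area A ≥ P/σ_allow = 20300/170 = 119.4 mm².
For a solid circular section, d ≥ √(4A/π) = 12.33 mm.
Elongation limit: A ≥ PL/(Eδ_allow) = 20300·1960/(105000·1.5) = 252.6 mm² ⇒ d ≥ 17.93 mm.
The elongation limit governs.

17.9 mm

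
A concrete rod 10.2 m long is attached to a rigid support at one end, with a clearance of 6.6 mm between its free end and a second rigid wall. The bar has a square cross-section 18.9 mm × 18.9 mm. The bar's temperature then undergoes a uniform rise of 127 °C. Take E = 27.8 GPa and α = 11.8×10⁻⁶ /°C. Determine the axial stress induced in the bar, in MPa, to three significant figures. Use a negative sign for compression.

Free thermal expansion αLΔT = 11.8e-6 · 10200 · 127 = 15.29 mm.
The walls engage after the gap closes; constrained expansion = 15.29 − 6.6 = 8.686 mm.
The walls impose strain ε = −(8.686)/10200 = -8.5154e-04; σ = Eε = 27800 · -8.5154e-04 = -23.67 MPa.

-23.7 MPa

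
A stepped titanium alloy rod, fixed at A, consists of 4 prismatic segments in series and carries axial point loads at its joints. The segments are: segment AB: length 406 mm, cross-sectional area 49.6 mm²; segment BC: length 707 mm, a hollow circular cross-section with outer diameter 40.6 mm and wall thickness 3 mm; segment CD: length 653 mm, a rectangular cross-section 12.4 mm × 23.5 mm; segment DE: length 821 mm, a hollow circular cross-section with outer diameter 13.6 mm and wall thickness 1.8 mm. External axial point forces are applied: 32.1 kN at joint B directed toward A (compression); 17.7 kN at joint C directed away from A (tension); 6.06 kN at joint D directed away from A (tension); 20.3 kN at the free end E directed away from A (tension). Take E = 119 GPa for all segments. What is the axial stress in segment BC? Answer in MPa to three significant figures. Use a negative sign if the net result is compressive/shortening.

Internal axial forces (sectioning from the free end, tension +): N_DE = 20.3 kN, N_CD = 26.36 kN, N_BC = 44.06 kN, N_AB = 11.96 kN.
A_BC = 354.4 mm².
σ_BC = N_BC/A_BC = 44060/354.4 = 124.3 MPa.

124 MPa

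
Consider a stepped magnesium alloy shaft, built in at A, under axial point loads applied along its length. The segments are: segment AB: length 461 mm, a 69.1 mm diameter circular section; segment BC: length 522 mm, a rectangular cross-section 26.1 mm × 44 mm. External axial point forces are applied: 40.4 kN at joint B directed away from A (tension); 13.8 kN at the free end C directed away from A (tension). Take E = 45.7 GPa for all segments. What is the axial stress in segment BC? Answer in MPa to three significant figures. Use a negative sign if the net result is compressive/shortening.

12.0 MPa

Internal axial forces (sectioning from the free end, tension +): N_BC = 13.8 kN, N_AB = 54.2 kN.
A_BC = 1148 mm².
σ_BC = N_BC/A_BC = 13800/1148 = 12.02 MPa.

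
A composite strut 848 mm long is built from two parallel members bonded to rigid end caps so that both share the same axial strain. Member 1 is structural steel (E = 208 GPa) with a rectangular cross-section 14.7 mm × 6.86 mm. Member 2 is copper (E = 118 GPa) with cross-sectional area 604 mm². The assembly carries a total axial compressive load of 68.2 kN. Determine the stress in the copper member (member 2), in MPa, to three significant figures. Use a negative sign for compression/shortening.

-87.2 MPa

A_1 = 100.8 mm².
Equal strain + equilibrium ⇒ each member carries load in proportion to AE: A₁E₁ = 20980000 N, A₂E₂ = 71270000 N, ΣAE = 92250000 N.
σ₂ = P·E₂/ΣAE = -68200·118000/92250000 = -87.24 MPa.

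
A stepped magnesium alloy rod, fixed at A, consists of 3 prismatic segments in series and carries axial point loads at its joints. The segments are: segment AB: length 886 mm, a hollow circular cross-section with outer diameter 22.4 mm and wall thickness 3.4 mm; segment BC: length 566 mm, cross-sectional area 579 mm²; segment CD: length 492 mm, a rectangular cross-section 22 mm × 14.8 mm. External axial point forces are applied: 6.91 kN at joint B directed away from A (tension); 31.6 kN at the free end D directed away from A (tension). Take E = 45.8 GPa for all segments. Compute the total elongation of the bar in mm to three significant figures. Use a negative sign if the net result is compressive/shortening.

Internal axial forces (sectioning from the free end, tension +): N_CD = 31.6 kN, N_BC = 31.6 kN, N_AB = 38.51 kN.
A_AB = 202.9 mm².
A_CD = 325.6 mm².
δ_AB = 38510·886/(202.9·45800) = 3.671 mm
δ_BC = 31600·566/(579·45800) = 0.6745 mm
δ_CD = 31600·492/(325.6·45800) = 1.043 mm
δ = Σδ_i = 5.388 mm.

5.39 mm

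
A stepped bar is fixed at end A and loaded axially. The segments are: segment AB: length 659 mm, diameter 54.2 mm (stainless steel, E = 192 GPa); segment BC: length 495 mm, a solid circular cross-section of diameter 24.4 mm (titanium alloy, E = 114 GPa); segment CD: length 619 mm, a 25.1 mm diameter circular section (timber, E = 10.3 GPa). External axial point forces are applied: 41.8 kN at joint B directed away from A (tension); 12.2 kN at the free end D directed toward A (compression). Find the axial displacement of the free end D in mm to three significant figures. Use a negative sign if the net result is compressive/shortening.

Internal axial forces (sectioning from the free end, tension +): N_CD = -12.2 kN, N_BC = -12.2 kN, N_AB = 29.6 kN.
A_AB = 2307 mm².
A_BC = 467.6 mm².
A_CD = 494.8 mm².
δ_AB = 29600·659/(2307·192000) = 0.04403 mm
δ_BC = -12200·495/(467.6·114000) = -0.1133 mm
δ_CD = -12200·619/(494.8·10300) = -1.482 mm
δ = Σδ_i = -1.551 mm.

-1.55 mm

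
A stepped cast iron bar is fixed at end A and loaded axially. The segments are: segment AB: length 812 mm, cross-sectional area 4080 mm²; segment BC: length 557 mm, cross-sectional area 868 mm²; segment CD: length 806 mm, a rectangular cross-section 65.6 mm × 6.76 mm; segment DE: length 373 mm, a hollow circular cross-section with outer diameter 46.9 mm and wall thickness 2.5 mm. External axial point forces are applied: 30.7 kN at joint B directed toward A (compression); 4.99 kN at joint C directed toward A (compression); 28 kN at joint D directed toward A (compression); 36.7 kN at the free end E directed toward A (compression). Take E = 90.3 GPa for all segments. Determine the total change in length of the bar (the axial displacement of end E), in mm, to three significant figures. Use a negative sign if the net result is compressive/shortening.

Internal axial forces (sectioning from the free end, tension +): N_DE = -36.7 kN, N_CD = -64.7 kN, N_BC = -69.69 kN, N_AB = -100.4 kN.
A_CD = 443.5 mm².
A_DE = 348.7 mm².
δ_AB = -100400·812/(4080·90300) = -0.2213 mm
δ_BC = -69690·557/(868·90300) = -0.4952 mm
δ_CD = -64700·806/(443.5·90300) = -1.302 mm
δ_DE = -36700·373/(348.7·90300) = -0.4347 mm
δ = Σδ_i = -2.453 mm.

-2.45 mm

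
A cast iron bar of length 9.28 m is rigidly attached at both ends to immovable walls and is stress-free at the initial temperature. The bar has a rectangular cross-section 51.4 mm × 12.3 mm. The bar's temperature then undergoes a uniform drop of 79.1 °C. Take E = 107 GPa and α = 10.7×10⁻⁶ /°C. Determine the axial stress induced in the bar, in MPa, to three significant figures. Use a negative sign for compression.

Free thermal expansion αLΔT = 10.7e-6 · 9280 · -79.1 = -7.854 mm.
The walls impose strain ε = −(-7.854)/9280 = 8.4637e-04; σ = Eε = 107000 · 8.4637e-04 = 90.56 MPa.

90.6 MPa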